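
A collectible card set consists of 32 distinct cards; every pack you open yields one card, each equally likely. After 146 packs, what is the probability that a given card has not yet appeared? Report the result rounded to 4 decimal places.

On each pack the fixed card fails to appear with probability 31/32.
P(still missing after 146) = (31/32)^146 = 0.00970.

0.0097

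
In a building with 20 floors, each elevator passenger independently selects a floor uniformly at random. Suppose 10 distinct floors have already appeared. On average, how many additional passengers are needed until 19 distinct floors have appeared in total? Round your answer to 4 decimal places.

The wait to go from k to k+1 distinct floors is geometric with mean 20/(20-k).
Sum over k = 10,...,18: E = 20/10 + 20/9 + 20/8 + ... + 20/3 + 20/2 = 38.57937.

38.5794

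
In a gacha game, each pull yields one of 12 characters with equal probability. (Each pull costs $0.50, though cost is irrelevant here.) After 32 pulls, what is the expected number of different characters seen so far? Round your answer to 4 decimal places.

For each character, P(seen in 32 pulls) = 1 - (11/12)^32 = 0.93823.
By linearity of expectation, E[distinct seen] = 12·(1 - (11/12)^32) = 11.25878.

11.2588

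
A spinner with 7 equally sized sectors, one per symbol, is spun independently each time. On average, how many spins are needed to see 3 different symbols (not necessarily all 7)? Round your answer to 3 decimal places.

3.567

With k distinct symbols already seen, the next new one arrives after an expected 7/(7-k) spins.
Sum over k = 0,...,2: E = 7/7 + 7/6 + 7/5 = 3.5667.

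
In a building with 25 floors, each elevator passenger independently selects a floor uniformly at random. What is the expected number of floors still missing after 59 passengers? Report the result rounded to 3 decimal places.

2.249

For each floor, P(unseen after 59) = (24/25)^59 = 0.0900.
By linearity of expectation, E[unseen] = 25·(24/25)^59 = 2.2488.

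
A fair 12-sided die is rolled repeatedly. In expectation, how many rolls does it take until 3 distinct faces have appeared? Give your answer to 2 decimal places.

3.29

With k distinct faces already seen, the next new one arrives after an expected 12/(12-k) rolls.
Sum over k = 0,...,2: E = 12/12 + 12/11 + 12/10 = 3.291.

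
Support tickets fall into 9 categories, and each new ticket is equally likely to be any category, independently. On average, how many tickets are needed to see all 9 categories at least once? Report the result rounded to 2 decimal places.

25.46

The wait to go from k to k+1 distinct categories is geometric with mean 9/(9-k).
E[T] = 9/9 + 9/8 + 9/7 + ... + 9/2 + 9/1 = 9·H_{9}.
H_{9} = 2.829, so E[T] = 25.461.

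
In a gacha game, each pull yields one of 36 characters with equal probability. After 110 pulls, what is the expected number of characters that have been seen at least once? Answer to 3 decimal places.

For each character, P(seen in 110 pulls) = 1 - (35/36)^110 = 0.9549.
By linearity of expectation, E[distinct seen] = 36·(1 - (35/36)^110) = 34.3763.

34.376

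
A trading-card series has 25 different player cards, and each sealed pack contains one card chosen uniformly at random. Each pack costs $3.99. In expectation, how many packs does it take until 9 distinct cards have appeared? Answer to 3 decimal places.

With k distinct cards already seen, the next new one arrives after an expected 25/(25-k) packs.
Sum over k = 0,...,8: E = 25/25 + 25/24 + 25/23 + ... + 25/18 + 25/17 = 10.8807.

10.881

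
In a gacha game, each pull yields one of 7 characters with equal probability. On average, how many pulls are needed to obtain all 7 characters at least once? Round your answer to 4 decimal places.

18.1500

The wait to go from k to k+1 distinct characters is geometric with mean 7/(7-k).
E[T] = 7/7 + 7/6 + 7/5 + ... + 7/2 + 7/1 = 7·H_{7}.
H_{7} = 2.59286, so E[T] = 18.15000.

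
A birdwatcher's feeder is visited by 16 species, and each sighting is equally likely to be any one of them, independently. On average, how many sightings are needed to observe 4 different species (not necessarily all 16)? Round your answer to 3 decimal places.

Going from k to k+1 distinct takes a geometric number of sightings with mean 16/(16-k).
Sum over k = 0,...,3: E = 16/16 + 16/15 + 16/14 + 16/13 = 4.4403.

4.440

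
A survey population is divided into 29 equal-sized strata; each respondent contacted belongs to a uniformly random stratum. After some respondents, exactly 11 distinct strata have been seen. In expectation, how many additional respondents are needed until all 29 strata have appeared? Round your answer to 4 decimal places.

101.3581

The wait to go from k to k+1 distinct strata is geometric with mean 29/(29-k).
Sum over k = 11,...,28: E = 29/18 + 29/17 + 29/16 + ... + 29/2 + 29/1 = 101.35813.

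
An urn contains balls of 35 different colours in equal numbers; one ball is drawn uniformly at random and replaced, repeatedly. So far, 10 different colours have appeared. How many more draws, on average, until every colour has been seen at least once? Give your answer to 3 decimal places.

From k distinct to k+1 distinct takes on average 35/(35-k) draws.
Sum over k = 10,...,34: E = 35/25 + 35/24 + 35/23 + ... + 35/2 + 35/1 = 133.5585.

133.559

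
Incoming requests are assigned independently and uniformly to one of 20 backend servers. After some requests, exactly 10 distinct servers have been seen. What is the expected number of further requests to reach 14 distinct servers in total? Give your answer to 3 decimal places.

From k distinct to k+1 distinct takes on average 20/(20-k) requests.
Sum over k = 10,...,13: E = 20/10 + 20/9 + 20/8 + 20/7 = 9.5794.

9.579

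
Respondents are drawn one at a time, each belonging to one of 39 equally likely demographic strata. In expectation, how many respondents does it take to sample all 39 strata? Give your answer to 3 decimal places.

165.888

Split into phases: going from k distinct to k+1 distinct takes on average 39/(39-k) respondents.
E[T] = 39/39 + 39/38 + 39/37 + ... + 39/2 + 39/1 = 39·H_{39}.
H_{39} = 4.2535, so E[T] = 165.8882.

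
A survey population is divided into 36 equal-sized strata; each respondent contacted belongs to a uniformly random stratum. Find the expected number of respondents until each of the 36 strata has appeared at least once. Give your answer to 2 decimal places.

The wait to go from k to k+1 distinct strata is geometric with mean 36/(36-k).
E[T] = 36/36 + 36/35 + 36/34 + ... + 36/2 + 36/1 = 36·H_{36}.
H_{36} = 4.175, so E[T] = 150.284.

150.28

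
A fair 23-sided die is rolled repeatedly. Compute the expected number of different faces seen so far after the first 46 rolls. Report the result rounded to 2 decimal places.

20.02

For each face, P(seen in 46 rolls) = 1 - (22/23)^46 = 0.871.
By linearity of expectation, E[distinct seen] = 23·(1 - (22/23)^46) = 20.024.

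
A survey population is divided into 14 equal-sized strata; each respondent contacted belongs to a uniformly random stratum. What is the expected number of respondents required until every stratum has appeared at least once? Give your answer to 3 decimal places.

45.522

After k distinct strata have appeared, the next respondent gives a new one with probability (14-k)/14, so the expected wait for the (k+1)-th is 14/(14-k).
E[T] = 14/14 + 14/13 + 14/12 + ... + 14/2 + 14/1 = 14·H_{14}.
H_{14} = 3.2516, so E[T] = 45.5219.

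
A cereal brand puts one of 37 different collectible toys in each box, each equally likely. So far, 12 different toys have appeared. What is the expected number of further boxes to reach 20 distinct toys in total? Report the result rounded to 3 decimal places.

13.927

The wait to go from k to k+1 distinct toys is geometric with mean 37/(37-k).
Sum over k = 12,...,19: E = 37/25 + 37/24 + 37/23 + ... + 37/19 + 37/18 = 13.9270.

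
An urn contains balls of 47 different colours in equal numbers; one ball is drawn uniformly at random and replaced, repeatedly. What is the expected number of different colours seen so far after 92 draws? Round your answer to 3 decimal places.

For each colour, P(seen in 92 draws) = 1 - (46/47)^92 = 0.8617.
By linearity of expectation, E[distinct seen] = 47·(1 - (46/47)^92) = 40.5015.

40.501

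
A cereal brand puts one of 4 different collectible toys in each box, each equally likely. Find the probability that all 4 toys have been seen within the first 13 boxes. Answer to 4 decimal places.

By inclusion–exclusion over which toys are missing,
P(all seen) = Σ_{j=0}^{4} (-1)^j C(4,j)((4-j)/4)^13
= 1.00000 - 0.09503 + 0.00073 - 0.00000 + 0.00000
= 0.90570.

0.9057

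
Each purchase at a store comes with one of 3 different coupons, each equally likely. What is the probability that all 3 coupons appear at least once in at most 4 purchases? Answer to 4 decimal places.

Let A_i be the event that coupon i is missing after 4 purchases. By inclusion–exclusion on the A_i,
P(all seen) = Σ_{j=0}^{3} (-1)^j C(3,j)((3-j)/3)^4
= 1.00000 - 0.59259 + 0.03704 - 0.00000
= 0.44444.

0.4444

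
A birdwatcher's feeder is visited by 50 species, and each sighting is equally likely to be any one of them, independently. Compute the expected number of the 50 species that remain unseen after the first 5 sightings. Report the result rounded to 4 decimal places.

45.1960

For each species, P(unseen after 5) = (49/50)^5 = 0.90392.
By linearity of expectation, E[unseen] = 50·(49/50)^5 = 45.19604.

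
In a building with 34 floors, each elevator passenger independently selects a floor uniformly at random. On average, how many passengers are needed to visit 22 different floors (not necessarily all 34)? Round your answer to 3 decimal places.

With k distinct floors already seen, the next new one arrives after an expected 34/(34-k) passengers.
Sum over k = 0,...,21: E = 34/34 + 34/33 + 34/32 + ... + 34/14 + 34/13 = 34.5100.

34.510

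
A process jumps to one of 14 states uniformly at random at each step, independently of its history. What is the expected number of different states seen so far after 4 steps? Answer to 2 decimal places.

For each state, P(seen in 4 steps) = 1 - (13/14)^4 = 0.257.
By linearity of expectation, E[distinct seen] = 14·(1 - (13/14)^4) = 3.591.

3.59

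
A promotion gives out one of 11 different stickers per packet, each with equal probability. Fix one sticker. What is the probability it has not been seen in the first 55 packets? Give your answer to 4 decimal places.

0.0053

Each packet misses the fixed sticker with probability (11-1)/11 = 10/11, independently.
P(still missing after 55) = (10/11)^55 = 0.00529.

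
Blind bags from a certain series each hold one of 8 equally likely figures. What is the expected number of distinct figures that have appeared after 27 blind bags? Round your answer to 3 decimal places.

For each figure, P(seen in 27 blind bags) = 1 - (7/8)^27 = 0.9728.
By linearity of expectation, E[distinct seen] = 8·(1 - (7/8)^27) = 7.7826.

7.783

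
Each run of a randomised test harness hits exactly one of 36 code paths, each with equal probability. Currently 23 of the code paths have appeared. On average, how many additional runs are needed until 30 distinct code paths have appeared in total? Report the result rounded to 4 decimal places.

26.2848

From k distinct to k+1 distinct takes on average 36/(36-k) runs.
Sum over k = 23,...,29: E = 36/13 + 36/12 + 36/11 + ... + 36/8 + 36/7 = 26.28482.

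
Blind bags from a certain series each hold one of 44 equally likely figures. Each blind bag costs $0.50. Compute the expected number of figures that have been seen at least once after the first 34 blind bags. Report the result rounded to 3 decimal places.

For each figure, P(seen in 34 blind bags) = 1 - (43/44)^34 = 0.5423.
By linearity of expectation, E[distinct seen] = 44·(1 - (43/44)^34) = 23.8633.

23.863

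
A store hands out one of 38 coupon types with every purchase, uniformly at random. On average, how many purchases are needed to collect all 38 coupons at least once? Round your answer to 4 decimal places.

After k distinct coupons have appeared, the next purchase gives a new one with probability (38-k)/38, so the expected wait for the (k+1)-th is 38/(38-k).
E[T] = 38/38 + 38/37 + 38/36 + ... + 38/2 + 38/1 = 38·H_{38}.
H_{38} = 4.22790, so E[T] = 160.66028.

160.6603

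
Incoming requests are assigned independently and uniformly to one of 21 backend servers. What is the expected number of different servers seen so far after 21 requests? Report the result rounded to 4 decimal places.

For each server, P(seen in 21 requests) = 1 - (20/21)^21 = 0.64106.
By linearity of expectation, E[distinct seen] = 21·(1 - (20/21)^21) = 13.46221.

13.4622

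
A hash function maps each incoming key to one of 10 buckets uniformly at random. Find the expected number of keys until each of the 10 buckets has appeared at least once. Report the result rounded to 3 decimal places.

The wait to go from k to k+1 distinct buckets is geometric with mean 10/(10-k).
E[T] = 10/10 + 10/9 + 10/8 + ... + 10/2 + 10/1 = 10·H_{10}.
H_{10} = 2.9290, so E[T] = 29.2897.

29.290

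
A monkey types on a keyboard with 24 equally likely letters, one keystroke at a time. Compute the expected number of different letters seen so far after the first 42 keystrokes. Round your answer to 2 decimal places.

For each letter, P(seen in 42 keystrokes) = 1 - (23/24)^42 = 0.833.
By linearity of expectation, E[distinct seen] = 24·(1 - (23/24)^42) = 19.983.

19.98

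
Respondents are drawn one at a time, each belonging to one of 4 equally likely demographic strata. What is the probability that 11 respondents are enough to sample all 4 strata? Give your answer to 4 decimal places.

0.8340

By inclusion–exclusion over which strata are missing,
P(all seen) = Σ_{j=0}^{4} (-1)^j C(4,j)((4-j)/4)^11
= 1.00000 - 0.16894 + 0.00293 - 0.00000 + 0.00000
= 0.83399.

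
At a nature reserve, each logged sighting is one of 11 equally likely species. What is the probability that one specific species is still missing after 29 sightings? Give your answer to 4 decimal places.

On each sighting the fixed species fails to appear with probability 10/11.
P(still missing after 29) = (10/11)^29 = 0.06304.

0.0630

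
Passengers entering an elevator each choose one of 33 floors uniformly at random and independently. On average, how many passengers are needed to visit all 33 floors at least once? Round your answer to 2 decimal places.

134.93

The wait to go from k to k+1 distinct floors is geometric with mean 33/(33-k).
E[T] = 33/33 + 33/32 + 33/31 + ... + 33/2 + 33/1 = 33·H_{33}.
H_{33} = 4.089, so E[T] = 134.930.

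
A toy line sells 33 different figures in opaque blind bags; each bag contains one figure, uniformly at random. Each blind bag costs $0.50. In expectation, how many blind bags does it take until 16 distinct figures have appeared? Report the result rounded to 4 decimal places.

Going from k to k+1 distinct takes a geometric number of blind bags with mean 33/(33-k).
Sum over k = 0,...,15: E = 33/33 + 33/32 + 33/31 + ... + 33/19 + 33/18 = 21.42511.

21.4251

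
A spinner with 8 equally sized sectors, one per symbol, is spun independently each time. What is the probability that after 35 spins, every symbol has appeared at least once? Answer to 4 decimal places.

Let A_i be the event that symbol i is missing after 35 spins. By inclusion–exclusion on the A_i,
P(all seen) = Σ_{j=0}^{8} (-1)^j C(8,j)((8-j)/8)^35
= 1.00000 - 0.07471 + 0.00119 - 0.00000 + 0.00000 - 0.00000 + 0.00000 - 0.00000 + 0.00000
= 0.92647.

0.9265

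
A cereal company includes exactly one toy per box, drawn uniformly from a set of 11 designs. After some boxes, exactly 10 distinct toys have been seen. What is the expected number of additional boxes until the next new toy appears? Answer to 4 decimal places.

The number of boxes until the next new toy is geometric with success probability 1/11, so its mean is 11/1.
E = 11/1 = 11.00000.

11.0000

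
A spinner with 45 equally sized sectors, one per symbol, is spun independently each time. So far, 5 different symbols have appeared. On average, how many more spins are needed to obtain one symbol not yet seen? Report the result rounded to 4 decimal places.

1.1250

The number of spins until the next new symbol is geometric with success probability 40/45, so its mean is 45/40.
E = 45/40 = 1.12500.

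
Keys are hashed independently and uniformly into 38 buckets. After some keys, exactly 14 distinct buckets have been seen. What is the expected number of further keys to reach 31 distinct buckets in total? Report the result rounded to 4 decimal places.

44.9578

With k distinct buckets already seen, the next new one takes an expected 38/(38-k) keys.
Sum over k = 14,...,30: E = 38/24 + 38/23 + 38/22 + ... + 38/9 + 38/8 = 44.95784.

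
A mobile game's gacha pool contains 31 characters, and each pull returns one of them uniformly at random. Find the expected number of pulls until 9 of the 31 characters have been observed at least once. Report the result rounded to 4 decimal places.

10.4294

With k distinct characters already seen, the next new one arrives after an expected 31/(31-k) pulls.
Sum over k = 0,...,8: E = 31/31 + 31/30 + 31/29 + ... + 31/24 + 31/23 = 10.42939.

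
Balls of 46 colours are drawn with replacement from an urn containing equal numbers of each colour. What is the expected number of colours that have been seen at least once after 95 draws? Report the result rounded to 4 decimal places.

40.2990

For each colour, P(seen in 95 draws) = 1 - (45/46)^95 = 0.87606.
By linearity of expectation, E[distinct seen] = 46·(1 - (45/46)^95) = 40.29898.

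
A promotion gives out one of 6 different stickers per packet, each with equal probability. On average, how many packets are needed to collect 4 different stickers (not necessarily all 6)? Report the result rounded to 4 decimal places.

5.7000

With k distinct stickers already seen, the next new one arrives after an expected 6/(6-k) packets.
Sum over k = 0,...,3: E = 6/6 + 6/5 + 6/4 + 6/3 = 5.70000.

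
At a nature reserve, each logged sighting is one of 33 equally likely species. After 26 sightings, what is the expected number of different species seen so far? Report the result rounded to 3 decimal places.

18.173

For each species, P(seen in 26 sightings) = 1 - (32/33)^26 = 0.5507.
By linearity of expectation, E[distinct seen] = 33·(1 - (32/33)^26) = 18.1731.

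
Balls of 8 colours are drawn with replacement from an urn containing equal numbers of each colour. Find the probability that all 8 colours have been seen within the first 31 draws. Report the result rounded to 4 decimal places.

Let A_i be the event that colour i is missing after 31 draws. By inclusion–exclusion on the A_i,
P(all seen) = Σ_{j=0}^{8} (-1)^j C(8,j)((8-j)/8)^31
= 1.00000 - 0.12745 + 0.00375 - 0.00003 + 0.00000 - 0.00000 + 0.00000 - 0.00000 + 0.00000
= 0.87627.

0.8763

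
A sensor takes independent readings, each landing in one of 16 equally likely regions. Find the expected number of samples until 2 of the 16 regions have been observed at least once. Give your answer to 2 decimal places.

With k distinct regions already seen, the next new one arrives after an expected 16/(16-k) samples.
Sum over k = 0,...,1: E = 16/16 + 16/15 = 2.067.

2.07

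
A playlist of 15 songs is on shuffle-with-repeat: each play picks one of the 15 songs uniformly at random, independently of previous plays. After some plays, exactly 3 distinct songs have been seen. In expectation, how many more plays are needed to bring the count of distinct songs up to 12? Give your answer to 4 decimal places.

From k distinct to k+1 distinct takes on average 15/(15-k) plays.
Sum over k = 3,...,11: E = 15/12 + 15/11 + 15/10 + ... + 15/5 + 15/4 = 19.04816.

19.0482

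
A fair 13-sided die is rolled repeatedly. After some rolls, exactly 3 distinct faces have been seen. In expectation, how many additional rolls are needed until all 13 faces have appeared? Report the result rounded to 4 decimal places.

38.0766

The wait to go from k to k+1 distinct faces is geometric with mean 13/(13-k).
Sum over k = 3,...,12: E = 13/10 + 13/9 + 13/8 + ... + 13/2 + 13/1 = 38.07659.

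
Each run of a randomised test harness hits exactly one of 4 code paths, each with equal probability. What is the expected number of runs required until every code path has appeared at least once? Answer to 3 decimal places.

Split into phases: going from k distinct to k+1 distinct takes on average 4/(4-k) runs.
E[T] = 4/4 + 4/3 + 4/2 + 4/1 = 4·H_{4}.
H_{4} = 2.0833, so E[T] = 8.3333.

8.333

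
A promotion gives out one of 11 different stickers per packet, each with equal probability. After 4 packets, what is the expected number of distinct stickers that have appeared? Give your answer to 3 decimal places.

3.487

For each sticker, P(seen in 4 packets) = 1 - (10/11)^4 = 0.3170.
By linearity of expectation, E[distinct seen] = 11·(1 - (10/11)^4) = 3.4869.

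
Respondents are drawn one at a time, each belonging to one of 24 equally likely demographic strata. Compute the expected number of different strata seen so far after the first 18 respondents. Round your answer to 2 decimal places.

For each stratum, P(seen in 18 respondents) = 1 - (23/24)^18 = 0.535.
By linearity of expectation, E[distinct seen] = 24·(1 - (23/24)^18) = 12.844.

12.84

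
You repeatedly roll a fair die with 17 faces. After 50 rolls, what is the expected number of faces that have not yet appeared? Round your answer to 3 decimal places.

For each face, P(unseen after 50) = (16/17)^50 = 0.0483.
By linearity of expectation, E[unseen] = 17·(16/17)^50 = 0.8204.

0.820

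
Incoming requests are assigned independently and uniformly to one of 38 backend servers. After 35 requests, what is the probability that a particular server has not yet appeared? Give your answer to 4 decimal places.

0.3932

On each request the fixed server fails to appear with probability 37/38.
P(still missing after 35) = (37/38)^35 = 0.39322.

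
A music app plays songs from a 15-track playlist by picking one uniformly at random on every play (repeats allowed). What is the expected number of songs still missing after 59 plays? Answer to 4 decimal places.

0.2560

For each song, P(unseen after 59) = (14/15)^59 = 0.01707.
By linearity of expectation, E[unseen] = 15·(14/15)^59 = 0.25601.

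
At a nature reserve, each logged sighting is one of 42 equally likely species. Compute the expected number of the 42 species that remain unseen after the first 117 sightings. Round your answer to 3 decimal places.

For each species, P(unseen after 117) = (41/42)^117 = 0.0596.
By linearity of expectation, E[unseen] = 42·(41/42)^117 = 2.5049.

2.505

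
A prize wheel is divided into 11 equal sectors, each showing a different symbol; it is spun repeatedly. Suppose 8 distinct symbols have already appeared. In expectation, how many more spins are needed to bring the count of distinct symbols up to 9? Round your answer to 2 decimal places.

3.67

From k distinct to k+1 distinct takes on average 11/(11-k) spins.
Only the k = 8 term is needed: E = 11/3 = 3.667.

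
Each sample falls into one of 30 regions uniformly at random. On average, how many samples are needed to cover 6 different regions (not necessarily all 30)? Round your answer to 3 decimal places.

6.571

With k distinct regions already seen, the next new one arrives after an expected 30/(30-k) samples.
Sum over k = 0,...,5: E = 30/30 + 30/29 + 30/28 + 30/27 + 30/26 + 30/25 = 6.5709.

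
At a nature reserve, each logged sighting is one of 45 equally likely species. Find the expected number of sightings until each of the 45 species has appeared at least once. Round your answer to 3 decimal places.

197.773

After k distinct species have appeared, the next sighting gives a new one with probability (45-k)/45, so the expected wait for the (k+1)-th is 45/(45-k).
E[T] = 45/45 + 45/44 + 45/43 + ... + 45/2 + 45/1 = 45·H_{45}.
H_{45} = 4.3949, so E[T] = 197.7727.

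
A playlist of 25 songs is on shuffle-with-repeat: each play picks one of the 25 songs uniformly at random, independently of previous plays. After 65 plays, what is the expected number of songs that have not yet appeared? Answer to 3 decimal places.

For each song, P(unseen after 65) = (24/25)^65 = 0.0704.
By linearity of expectation, E[unseen] = 25·(24/25)^65 = 1.7602.

1.760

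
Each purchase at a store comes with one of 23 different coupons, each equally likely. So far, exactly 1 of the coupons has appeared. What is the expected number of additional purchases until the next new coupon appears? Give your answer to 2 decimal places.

1.05

Each purchase yields a new coupon with probability (23-1)/23 = 22/23, so the wait is geometric with mean 23/22.
E = 23/22 = 1.045.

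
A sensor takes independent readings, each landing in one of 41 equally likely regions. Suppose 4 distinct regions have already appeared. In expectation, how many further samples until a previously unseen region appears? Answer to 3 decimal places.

1.108

Each sample yields a new region with probability (41-4)/41 = 37/41, so the wait is geometric with mean 41/37.
E = 41/37 = 1.1081.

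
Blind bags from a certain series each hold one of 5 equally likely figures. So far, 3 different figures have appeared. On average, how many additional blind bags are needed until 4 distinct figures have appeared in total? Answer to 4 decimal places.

2.5000

With k distinct figures already seen, the next new one takes an expected 5/(5-k) blind bags.
Only the k = 3 term is needed: E = 5/2 = 2.50000.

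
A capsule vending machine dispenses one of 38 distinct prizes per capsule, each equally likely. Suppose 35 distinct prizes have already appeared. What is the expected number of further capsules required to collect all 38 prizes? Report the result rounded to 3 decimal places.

From k distinct to k+1 distinct takes on average 38/(38-k) capsules.
Sum over k = 35,...,37: E = 38/3 + 38/2 + 38/1 = 69.6667.

69.667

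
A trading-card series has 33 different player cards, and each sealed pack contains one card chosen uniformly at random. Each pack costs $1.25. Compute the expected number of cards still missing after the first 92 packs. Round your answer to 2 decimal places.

For each card, P(unseen after 92) = (32/33)^92 = 0.059.
By linearity of expectation, E[unseen] = 33·(32/33)^92 = 1.945.

1.95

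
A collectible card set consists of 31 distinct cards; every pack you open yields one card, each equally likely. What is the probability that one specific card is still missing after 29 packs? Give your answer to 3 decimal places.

Each pack misses the fixed card with probability (31-1)/31 = 30/31, independently.
P(still missing after 29) = (30/31)^29 = 0.3864.

0.386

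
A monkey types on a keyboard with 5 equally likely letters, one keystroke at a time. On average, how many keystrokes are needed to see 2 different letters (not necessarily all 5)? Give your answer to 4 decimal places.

Going from k to k+1 distinct takes a geometric number of keystrokes with mean 5/(5-k).
Sum over k = 0,...,1: E = 5/5 + 5/4 = 2.25000.

2.2500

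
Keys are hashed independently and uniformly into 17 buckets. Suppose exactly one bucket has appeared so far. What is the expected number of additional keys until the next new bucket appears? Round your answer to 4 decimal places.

1.0625

The number of keys until the next new bucket is geometric with success probability 16/17, so its mean is 17/16.
E = 17/16 = 1.06250.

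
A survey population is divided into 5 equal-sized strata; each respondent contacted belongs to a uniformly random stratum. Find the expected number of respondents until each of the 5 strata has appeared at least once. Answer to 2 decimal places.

11.42

The wait to go from k to k+1 distinct strata is geometric with mean 5/(5-k).
E[T] = 5/5 + 5/4 + 5/3 + 5/2 + 5/1 = 5·H_{5}.
H_{5} = 2.283, so E[T] = 11.417.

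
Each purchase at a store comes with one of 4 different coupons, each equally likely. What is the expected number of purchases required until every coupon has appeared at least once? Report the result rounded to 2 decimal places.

8.33

After k distinct coupons have appeared, the next purchase gives a new one with probability (4-k)/4, so the expected wait for the (k+1)-th is 4/(4-k).
E[T] = 4/4 + 4/3 + 4/2 + 4/1 = 4·H_{4}.
H_{4} = 2.083, so E[T] = 8.333.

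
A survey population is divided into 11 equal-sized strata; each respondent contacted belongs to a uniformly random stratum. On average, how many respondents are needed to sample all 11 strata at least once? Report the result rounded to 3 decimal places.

33.219

The wait to go from k to k+1 distinct strata is geometric with mean 11/(11-k).
E[T] = 11/11 + 11/10 + 11/9 + ... + 11/2 + 11/1 = 11·H_{11}.
H_{11} = 3.0199, so E[T] = 33.2187.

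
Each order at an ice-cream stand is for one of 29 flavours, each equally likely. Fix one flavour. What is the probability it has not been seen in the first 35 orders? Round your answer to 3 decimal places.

0.293

Each order misses the fixed flavour with probability (29-1)/29 = 28/29, independently.
P(still missing after 35) = (28/29)^35 = 0.2928.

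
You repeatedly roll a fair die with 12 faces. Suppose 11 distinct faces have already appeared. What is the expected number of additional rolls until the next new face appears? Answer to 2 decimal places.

Each roll yields a new face with probability (12-11)/12 = 1/12, so the wait is geometric with mean 12/1.
E = 12/1 = 12.000.

12.00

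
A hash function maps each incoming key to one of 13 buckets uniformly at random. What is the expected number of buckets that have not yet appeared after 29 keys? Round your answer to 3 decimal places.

1.276

For each bucket, P(unseen after 29) = (12/13)^29 = 0.0982.
By linearity of expectation, E[unseen] = 13·(12/13)^29 = 1.2760.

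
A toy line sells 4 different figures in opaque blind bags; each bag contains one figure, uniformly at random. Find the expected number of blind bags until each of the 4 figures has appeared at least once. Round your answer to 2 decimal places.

8.33

The wait to go from k to k+1 distinct figures is geometric with mean 4/(4-k).
E[T] = 4/4 + 4/3 + 4/2 + 4/1 = 4·H_{4}.
H_{4} = 2.083, so E[T] = 8.333.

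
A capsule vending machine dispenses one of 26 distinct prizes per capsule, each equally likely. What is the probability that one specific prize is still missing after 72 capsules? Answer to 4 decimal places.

0.0594

Each capsule misses the fixed prize with probability (26-1)/26 = 25/26, independently.
P(still missing after 72) = (25/26)^72 = 0.05937.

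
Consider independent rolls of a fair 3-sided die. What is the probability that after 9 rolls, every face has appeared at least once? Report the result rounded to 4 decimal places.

Let A_i be the event that face i is missing after 9 rolls. By inclusion–exclusion on the A_i,
P(all seen) = Σ_{j=0}^{3} (-1)^j C(3,j)((3-j)/3)^9
= 1.00000 - 0.07804 + 0.00015 - 0.00000
= 0.92212.

0.9221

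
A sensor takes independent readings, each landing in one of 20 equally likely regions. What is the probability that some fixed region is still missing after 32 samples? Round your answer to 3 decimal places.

Each sample misses the fixed region with probability (20-1)/20 = 19/20, independently.
P(still missing after 32) = (19/20)^32 = 0.1937.

0.194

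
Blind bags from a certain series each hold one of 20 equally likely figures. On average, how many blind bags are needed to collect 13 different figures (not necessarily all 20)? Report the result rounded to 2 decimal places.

20.10

Going from k to k+1 distinct takes a geometric number of blind bags with mean 20/(20-k).
Sum over k = 0,...,12: E = 20/20 + 20/19 + 20/18 + ... + 20/9 + 20/8 = 20.098.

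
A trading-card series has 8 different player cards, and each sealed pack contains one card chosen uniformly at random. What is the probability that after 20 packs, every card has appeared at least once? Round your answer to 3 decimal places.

0.531

Let A_i be the event that card i is missing after 20 packs. By inclusion–exclusion on the A_i,
P(all seen) = Σ_{j=0}^{8} (-1)^j C(8,j)((8-j)/8)^20
= 1.0000 - 0.5537 + 0.0888 - 0.0046 + 0.0001 - 0.0000 + 0.0000 - 0.0000 + 0.0000
= 0.5306.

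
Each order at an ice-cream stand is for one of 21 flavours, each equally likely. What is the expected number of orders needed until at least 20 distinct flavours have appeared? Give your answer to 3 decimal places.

55.553

With k distinct flavours already seen, the next new one arrives after an expected 21/(21-k) orders.
Sum over k = 0,...,19: E = 21/21 + 21/20 + 21/19 + ... + 21/3 + 21/2 = 55.5525.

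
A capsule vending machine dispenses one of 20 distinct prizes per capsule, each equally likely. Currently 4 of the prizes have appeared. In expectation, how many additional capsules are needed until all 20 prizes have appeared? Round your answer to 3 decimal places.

67.615

From k distinct to k+1 distinct takes on average 20/(20-k) capsules.
Sum over k = 4,...,19: E = 20/16 + 20/15 + 20/14 + ... + 20/2 + 20/1 = 67.6146.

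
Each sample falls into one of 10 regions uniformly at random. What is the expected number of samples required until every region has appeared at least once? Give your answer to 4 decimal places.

The wait to go from k to k+1 distinct regions is geometric with mean 10/(10-k).
E[T] = 10/10 + 10/9 + 10/8 + ... + 10/2 + 10/1 = 10·H_{10}.
H_{10} = 2.92897, so E[T] = 29.28968.

29.2897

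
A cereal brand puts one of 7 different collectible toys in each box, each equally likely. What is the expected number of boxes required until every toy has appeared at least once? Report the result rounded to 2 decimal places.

18.15

Split into phases: going from k distinct to k+1 distinct takes on average 7/(7-k) boxes.
E[T] = 7/7 + 7/6 + 7/5 + ... + 7/2 + 7/1 = 7·H_{7}.
H_{7} = 2.593, so E[T] = 18.150.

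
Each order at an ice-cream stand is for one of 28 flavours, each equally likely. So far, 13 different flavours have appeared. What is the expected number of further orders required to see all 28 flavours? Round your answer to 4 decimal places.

With k distinct flavours already seen, the next new one takes an expected 28/(28-k) orders.
Sum over k = 13,...,27: E = 28/15 + 28/14 + 28/13 + ... + 28/2 + 28/1 = 92.91041.

92.9104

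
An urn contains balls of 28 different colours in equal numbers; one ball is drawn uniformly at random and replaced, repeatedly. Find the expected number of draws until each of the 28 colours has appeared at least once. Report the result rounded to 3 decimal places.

109.961

The wait to go from k to k+1 distinct colours is geometric with mean 28/(28-k).
E[T] = 28/28 + 28/27 + 28/26 + ... + 28/2 + 28/1 = 28·H_{28}.
H_{28} = 3.9272, so E[T] = 109.9608.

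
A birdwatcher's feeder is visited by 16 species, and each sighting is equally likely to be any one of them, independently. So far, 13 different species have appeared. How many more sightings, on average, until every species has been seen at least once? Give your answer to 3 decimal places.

From k distinct to k+1 distinct takes on average 16/(16-k) sightings.
Sum over k = 13,...,15: E = 16/3 + 16/2 + 16/1 = 29.3333.

29.333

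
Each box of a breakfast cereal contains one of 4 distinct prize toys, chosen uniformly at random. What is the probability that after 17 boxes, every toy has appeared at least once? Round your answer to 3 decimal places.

By inclusion–exclusion over which toys are missing,
P(all seen) = Σ_{j=0}^{4} (-1)^j C(4,j)((4-j)/4)^17
= 1.0000 - 0.0301 + 0.0000 - 0.0000 + 0.0000
= 0.9700.

0.970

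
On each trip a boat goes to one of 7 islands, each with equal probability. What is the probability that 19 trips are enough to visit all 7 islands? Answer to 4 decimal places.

Let A_i be the event that island i is missing after 19 trips. By inclusion–exclusion on the A_i,
P(all seen) = Σ_{j=0}^{7} (-1)^j C(7,j)((7-j)/7)^19
= 1.00000 - 0.37420 + 0.03514 - 0.00084 + 0.00000 - 0.00000 + 0.00000 - 0.00000
= 0.66009.

0.6601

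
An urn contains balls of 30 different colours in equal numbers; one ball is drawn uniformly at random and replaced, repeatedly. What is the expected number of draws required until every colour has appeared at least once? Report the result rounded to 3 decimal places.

119.850

The wait to go from k to k+1 distinct colours is geometric with mean 30/(30-k).
E[T] = 30/30 + 30/29 + 30/28 + ... + 30/2 + 30/1 = 30·H_{30}.
H_{30} = 3.9950, so E[T] = 119.8496.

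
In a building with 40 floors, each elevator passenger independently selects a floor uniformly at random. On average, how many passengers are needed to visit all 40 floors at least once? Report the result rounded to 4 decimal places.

The wait to go from k to k+1 distinct floors is geometric with mean 40/(40-k).
E[T] = 40/40 + 40/39 + 40/38 + ... + 40/2 + 40/1 = 40·H_{40}.
H_{40} = 4.27854, so E[T] = 171.14172.

171.1417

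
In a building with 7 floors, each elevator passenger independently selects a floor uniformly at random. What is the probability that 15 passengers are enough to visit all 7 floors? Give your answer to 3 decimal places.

0.434

Let A_i be the event that floor i is missing after 15 passengers. By inclusion–exclusion on the A_i,
P(all seen) = Σ_{j=0}^{7} (-1)^j C(7,j)((7-j)/7)^15
= 1.0000 - 0.6933 + 0.1350 - 0.0079 + 0.0001 - 0.0000 + 0.0000 - 0.0000
= 0.4339.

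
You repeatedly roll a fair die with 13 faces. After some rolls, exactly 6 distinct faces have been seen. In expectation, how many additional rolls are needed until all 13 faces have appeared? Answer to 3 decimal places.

33.707

With k distinct faces already seen, the next new one takes an expected 13/(13-k) rolls.
Sum over k = 6,...,12: E = 13/7 + 13/6 + 13/5 + ... + 13/2 + 13/1 = 33.7071.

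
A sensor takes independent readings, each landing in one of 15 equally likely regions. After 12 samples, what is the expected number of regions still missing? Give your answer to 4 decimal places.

6.5544

For each region, P(unseen after 12) = (14/15)^12 = 0.43696.
By linearity of expectation, E[unseen] = 15·(14/15)^12 = 6.55439.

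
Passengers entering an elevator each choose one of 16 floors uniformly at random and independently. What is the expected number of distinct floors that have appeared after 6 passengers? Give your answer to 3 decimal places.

5.137

For each floor, P(seen in 6 passengers) = 1 - (15/16)^6 = 0.3211.
By linearity of expectation, E[distinct seen] = 16·(1 - (15/16)^6) = 5.1371.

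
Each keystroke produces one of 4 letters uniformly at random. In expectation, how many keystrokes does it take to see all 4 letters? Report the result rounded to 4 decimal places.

The wait to go from k to k+1 distinct letters is geometric with mean 4/(4-k).
E[T] = 4/4 + 4/3 + 4/2 + 4/1 = 4·H_{4}.
H_{4} = 2.08333, so E[T] = 8.33333.

8.3333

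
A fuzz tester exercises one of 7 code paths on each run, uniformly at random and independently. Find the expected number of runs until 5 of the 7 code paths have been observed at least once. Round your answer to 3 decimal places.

With k distinct code paths already seen, the next new one arrives after an expected 7/(7-k) runs.
Sum over k = 0,...,4: E = 7/7 + 7/6 + 7/5 + 7/4 + 7/3 = 7.6500.

7.650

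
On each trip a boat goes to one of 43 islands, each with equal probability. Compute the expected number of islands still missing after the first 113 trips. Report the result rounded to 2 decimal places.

For each island, P(unseen after 113) = (42/43)^113 = 0.070.
By linearity of expectation, E[unseen] = 43·(42/43)^113 = 3.011.

3.01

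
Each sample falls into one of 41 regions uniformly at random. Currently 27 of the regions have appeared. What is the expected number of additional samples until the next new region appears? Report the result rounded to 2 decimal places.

2.93

Each sample yields a new region with probability (41-27)/41 = 14/41, so the wait is geometric with mean 41/14.
E = 41/14 = 2.929.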